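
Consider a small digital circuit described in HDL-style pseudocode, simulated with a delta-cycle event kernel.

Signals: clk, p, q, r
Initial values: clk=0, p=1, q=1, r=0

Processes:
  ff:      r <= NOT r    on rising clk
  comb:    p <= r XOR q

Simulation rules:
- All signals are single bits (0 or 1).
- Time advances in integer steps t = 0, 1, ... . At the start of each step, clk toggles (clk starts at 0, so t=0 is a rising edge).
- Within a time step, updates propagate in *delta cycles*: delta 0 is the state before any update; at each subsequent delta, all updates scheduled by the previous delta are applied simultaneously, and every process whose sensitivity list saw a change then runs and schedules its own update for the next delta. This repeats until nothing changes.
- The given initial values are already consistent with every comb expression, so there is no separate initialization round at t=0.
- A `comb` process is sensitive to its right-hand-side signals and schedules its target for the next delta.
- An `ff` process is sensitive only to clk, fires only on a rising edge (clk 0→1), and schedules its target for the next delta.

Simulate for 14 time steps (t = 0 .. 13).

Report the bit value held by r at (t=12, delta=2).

1

[bits: q,r,clk,p]
t=0: Δ0=1001 Δ1=1011 Δ2=1111 Δ3=1110 | 3Δ
t=1: Δ0=1110 Δ1=1100 | 1Δ
t=2: Δ0=1100 Δ1=1110 Δ2=1010 Δ3=1011 | 3Δ
t=3: Δ0=1011 Δ1=1001 | 1Δ
t=4: Δ0=1001 Δ1=1011 Δ2=1111 Δ3=1110 | 3Δ
t=5: Δ0=1110 Δ1=1100 | 1Δ
t=6: Δ0=1100 Δ1=1110 Δ2=1010 Δ3=1011 | 3Δ
t=7: Δ0=1011 Δ1=1001 | 1Δ
t=8: Δ0=1001 Δ1=1011 Δ2=1111 Δ3=1110 | 3Δ
t=9: Δ0=1110 Δ1=1100 | 1Δ
t=10: Δ0=1100 Δ1=1110 Δ2=1010 Δ3=1011 | 3Δ
t=11: Δ0=1011 Δ1=1001 | 1Δ
t=12: Δ0=1001 Δ1=1011 Δ2=1111 Δ3=1110 | 3Δ
t=13: Δ0=1110 Δ1=1100 | 1Δ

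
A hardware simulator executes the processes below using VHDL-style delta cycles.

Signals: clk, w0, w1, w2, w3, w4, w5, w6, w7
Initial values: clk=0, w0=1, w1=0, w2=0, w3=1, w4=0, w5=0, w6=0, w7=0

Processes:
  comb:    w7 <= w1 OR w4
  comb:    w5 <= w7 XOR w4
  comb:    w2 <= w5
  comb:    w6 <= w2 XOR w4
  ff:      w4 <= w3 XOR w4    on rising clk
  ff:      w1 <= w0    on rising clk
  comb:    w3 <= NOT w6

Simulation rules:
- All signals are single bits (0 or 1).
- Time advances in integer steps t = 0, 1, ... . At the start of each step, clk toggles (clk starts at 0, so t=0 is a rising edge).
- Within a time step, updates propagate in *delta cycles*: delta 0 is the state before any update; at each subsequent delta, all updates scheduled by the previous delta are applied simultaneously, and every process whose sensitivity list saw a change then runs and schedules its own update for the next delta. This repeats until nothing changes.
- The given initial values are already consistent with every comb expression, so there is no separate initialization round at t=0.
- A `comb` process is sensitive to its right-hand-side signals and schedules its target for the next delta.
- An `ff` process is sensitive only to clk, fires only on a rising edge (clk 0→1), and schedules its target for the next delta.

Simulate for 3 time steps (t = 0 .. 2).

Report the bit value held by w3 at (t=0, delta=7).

[bits: w2,w5,w3,w4,w0,clk,w1,w7,w6]
t=0: Δ0=001010000 Δ1=001011000 Δ2=001111100 Δ3=011111111 Δ4=100111111 Δ5=000111110 Δ6=001111111 Δ7=000111111 | 7Δ
t=1: Δ0=000111111 Δ1=000110111 | 1Δ
t=2: Δ0=000110111 Δ1=000111111 | 1Δ

0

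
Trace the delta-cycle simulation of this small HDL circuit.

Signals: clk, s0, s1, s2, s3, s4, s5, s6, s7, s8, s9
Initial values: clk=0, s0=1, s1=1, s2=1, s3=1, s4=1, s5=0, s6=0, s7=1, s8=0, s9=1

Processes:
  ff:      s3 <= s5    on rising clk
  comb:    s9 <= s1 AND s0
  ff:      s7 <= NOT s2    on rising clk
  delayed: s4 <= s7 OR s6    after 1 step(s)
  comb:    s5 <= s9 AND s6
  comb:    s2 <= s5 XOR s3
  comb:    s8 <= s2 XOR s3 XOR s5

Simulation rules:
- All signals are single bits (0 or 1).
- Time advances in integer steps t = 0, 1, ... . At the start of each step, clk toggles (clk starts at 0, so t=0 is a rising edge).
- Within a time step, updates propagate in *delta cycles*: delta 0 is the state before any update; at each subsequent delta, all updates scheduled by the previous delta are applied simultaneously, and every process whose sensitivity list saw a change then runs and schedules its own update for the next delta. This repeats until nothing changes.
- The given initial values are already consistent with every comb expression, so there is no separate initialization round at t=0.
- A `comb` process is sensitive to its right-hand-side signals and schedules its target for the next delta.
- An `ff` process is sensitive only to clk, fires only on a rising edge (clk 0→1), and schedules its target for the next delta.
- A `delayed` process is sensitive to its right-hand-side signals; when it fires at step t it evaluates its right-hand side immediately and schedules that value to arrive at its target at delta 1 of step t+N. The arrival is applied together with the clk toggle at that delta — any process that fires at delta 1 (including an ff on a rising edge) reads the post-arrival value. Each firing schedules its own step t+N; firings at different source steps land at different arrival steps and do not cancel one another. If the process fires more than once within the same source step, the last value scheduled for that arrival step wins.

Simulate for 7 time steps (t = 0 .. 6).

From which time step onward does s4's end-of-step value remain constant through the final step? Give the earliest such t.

t0.Δ0 s2=1 s9=1 s7=1 s3=1 clk=0 s6=0 s8=0 s4=1 s1=1 s5=0 s0=1
t0.Δ1 s2=1 s9=1 s7=1 s3=1 clk=1 s6=0 s8=0 s4=1 s1=1 s5=0 s0=1
t0.Δ2 s2=1 s9=1 s7=0 s3=0 clk=1 s6=0 s8=0 s4=1 s1=1 s5=0 s0=1
t0.Δ3 s2=0 s9=1 s7=0 s3=0 clk=1 s6=0 s8=1 s4=1 s1=1 s5=0 s0=1
t0.Δ4 s2=0 s9=1 s7=0 s3=0 clk=1 s6=0 s8=0 s4=1 s1=1 s5=0 s0=1
t1.Δ0 s2=0 s9=1 s7=0 s3=0 clk=1 s6=0 s8=0 s4=1 s1=1 s5=0 s0=1
t1.Δ1 s2=0 s9=1 s7=0 s3=0 clk=0 s6=0 s8=0 s4=0 s1=1 s5=0 s0=1
t2.Δ0 s2=0 s9=1 s7=0 s3=0 clk=0 s6=0 s8=0 s4=0 s1=1 s5=0 s0=1
t2.Δ1 s2=0 s9=1 s7=0 s3=0 clk=1 s6=0 s8=0 s4=0 s1=1 s5=0 s0=1
t2.Δ2 s2=0 s9=1 s7=1 s3=0 clk=1 s6=0 s8=0 s4=0 s1=1 s5=0 s0=1
t3.Δ0 s2=0 s9=1 s7=1 s3=0 clk=1 s6=0 s8=0 s4=0 s1=1 s5=0 s0=1
t3.Δ1 s2=0 s9=1 s7=1 s3=0 clk=0 s6=0 s8=0 s4=1 s1=1 s5=0 s0=1
t4.Δ0 s2=0 s9=1 s7=1 s3=0 clk=0 s6=0 s8=0 s4=1 s1=1 s5=0 s0=1
t4.Δ1 s2=0 s9=1 s7=1 s3=0 clk=1 s6=0 s8=0 s4=1 s1=1 s5=0 s0=1
t5.Δ0 s2=0 s9=1 s7=1 s3=0 clk=1 s6=0 s8=0 s4=1 s1=1 s5=0 s0=1
t5.Δ1 s2=0 s9=1 s7=1 s3=0 clk=0 s6=0 s8=0 s4=1 s1=1 s5=0 s0=1
t6.Δ0 s2=0 s9=1 s7=1 s3=0 clk=0 s6=0 s8=0 s4=1 s1=1 s5=0 s0=1
t6.Δ1 s2=0 s9=1 s7=1 s3=0 clk=1 s6=0 s8=0 s4=1 s1=1 s5=0 s0=1

3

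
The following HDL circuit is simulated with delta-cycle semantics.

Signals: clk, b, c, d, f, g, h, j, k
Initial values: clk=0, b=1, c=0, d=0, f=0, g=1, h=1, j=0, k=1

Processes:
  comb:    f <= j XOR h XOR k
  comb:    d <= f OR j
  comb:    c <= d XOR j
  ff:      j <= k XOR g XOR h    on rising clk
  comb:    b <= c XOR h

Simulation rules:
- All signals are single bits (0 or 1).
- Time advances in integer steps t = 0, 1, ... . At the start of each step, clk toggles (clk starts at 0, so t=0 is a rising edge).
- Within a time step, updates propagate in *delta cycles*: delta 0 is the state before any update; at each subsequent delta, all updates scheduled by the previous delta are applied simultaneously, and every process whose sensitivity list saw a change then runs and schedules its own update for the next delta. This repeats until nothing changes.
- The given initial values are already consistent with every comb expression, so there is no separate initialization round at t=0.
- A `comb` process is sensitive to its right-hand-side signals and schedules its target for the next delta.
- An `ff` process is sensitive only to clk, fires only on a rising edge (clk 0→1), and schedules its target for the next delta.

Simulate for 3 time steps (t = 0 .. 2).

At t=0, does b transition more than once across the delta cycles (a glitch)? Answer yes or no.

t=0 Δ0: d=0 j=0 g=1 k=1 h=1 clk=0 c=0 f=0 b=1
  Δ1: clk:0→1
  Δ2: j:0→1
  Δ3: d:0→1, c:0→1, f:0→1
  Δ4: c:1→0, b:1→0
  Δ5: b:0→1
  (5Δ to stable)
t=1 Δ0: d=1 j=1 g=1 k=1 h=1 clk=1 c=0 f=1 b=1
  Δ1: clk:1→0
  (1Δ to stable)
t=2 Δ0: d=1 j=1 g=1 k=1 h=1 clk=0 c=0 f=1 b=1
  Δ1: clk:0→1
  (1Δ to stable)

yes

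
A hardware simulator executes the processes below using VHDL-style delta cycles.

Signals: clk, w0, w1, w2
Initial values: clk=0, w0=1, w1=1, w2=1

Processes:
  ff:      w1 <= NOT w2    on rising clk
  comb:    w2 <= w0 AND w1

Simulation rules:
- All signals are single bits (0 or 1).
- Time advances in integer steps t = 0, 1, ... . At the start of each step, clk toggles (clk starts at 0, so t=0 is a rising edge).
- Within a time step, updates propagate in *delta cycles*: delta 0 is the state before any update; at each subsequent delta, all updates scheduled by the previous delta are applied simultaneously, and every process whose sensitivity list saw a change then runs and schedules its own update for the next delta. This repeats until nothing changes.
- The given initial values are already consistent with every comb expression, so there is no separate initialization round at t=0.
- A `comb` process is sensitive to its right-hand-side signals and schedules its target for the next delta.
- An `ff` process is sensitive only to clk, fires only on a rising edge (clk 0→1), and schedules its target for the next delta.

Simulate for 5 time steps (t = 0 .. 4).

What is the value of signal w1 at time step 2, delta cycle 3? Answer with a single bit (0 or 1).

1

t=0 Δ0: clk=0 w1=1 w2=1 w0=1
  Δ1: clk:0→1
  Δ2: w1:1→0
  Δ3: w2:1→0
  (3Δ to stable)
t=1 Δ0: clk=1 w1=0 w2=0 w0=1
  Δ1: clk:1→0
  (1Δ to stable)
t=2 Δ0: clk=0 w1=0 w2=0 w0=1
  Δ1: clk:0→1
  Δ2: w1:0→1
  Δ3: w2:0→1
  (3Δ to stable)
t=3 Δ0: clk=1 w1=1 w2=1 w0=1
  Δ1: clk:1→0
  (1Δ to stable)
t=4 Δ0: clk=0 w1=1 w2=1 w0=1
  Δ1: clk:0→1
  Δ2: w1:1→0
  Δ3: w2:1→0
  (3Δ to stable)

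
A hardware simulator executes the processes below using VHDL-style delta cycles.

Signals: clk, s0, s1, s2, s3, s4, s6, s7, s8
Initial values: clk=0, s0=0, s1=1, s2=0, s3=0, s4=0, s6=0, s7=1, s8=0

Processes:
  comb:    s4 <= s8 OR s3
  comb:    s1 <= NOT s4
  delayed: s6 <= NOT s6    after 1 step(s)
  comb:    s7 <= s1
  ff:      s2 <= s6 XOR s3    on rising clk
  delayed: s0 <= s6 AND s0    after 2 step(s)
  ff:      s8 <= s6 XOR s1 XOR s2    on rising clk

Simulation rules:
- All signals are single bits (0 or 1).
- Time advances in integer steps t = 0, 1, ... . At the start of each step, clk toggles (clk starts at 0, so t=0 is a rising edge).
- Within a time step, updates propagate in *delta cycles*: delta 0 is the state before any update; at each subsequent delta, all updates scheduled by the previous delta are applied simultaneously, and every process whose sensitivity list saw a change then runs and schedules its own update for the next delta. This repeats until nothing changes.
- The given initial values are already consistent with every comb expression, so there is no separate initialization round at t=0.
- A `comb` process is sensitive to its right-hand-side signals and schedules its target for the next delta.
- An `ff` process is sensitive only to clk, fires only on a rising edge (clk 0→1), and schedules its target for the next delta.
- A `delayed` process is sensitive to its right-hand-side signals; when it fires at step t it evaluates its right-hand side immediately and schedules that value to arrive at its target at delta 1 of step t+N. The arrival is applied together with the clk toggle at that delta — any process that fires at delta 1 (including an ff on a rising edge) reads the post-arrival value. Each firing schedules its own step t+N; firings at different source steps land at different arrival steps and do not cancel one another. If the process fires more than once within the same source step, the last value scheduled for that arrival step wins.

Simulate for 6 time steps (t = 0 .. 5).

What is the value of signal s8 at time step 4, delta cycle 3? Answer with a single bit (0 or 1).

1

[bits: s8,s7,s6,s1,s0,s4,s2,s3,clk]
t=0: Δ0=010100000 Δ1=010100001 Δ2=110100001 Δ3=110101001 Δ4=110001001 Δ5=100001001 | 5Δ
t=1: Δ0=100001001 Δ1=100001000 | 1Δ
t=2: Δ0=100001000 Δ1=100001001 Δ2=000001001 Δ3=000000001 Δ4=000100001 Δ5=010100001 | 5Δ
t=3: Δ0=010100001 Δ1=010100000 | 1Δ
t=4: Δ0=010100000 Δ1=010100001 Δ2=110100001 Δ3=110101001 Δ4=110001001 Δ5=100001001 | 5Δ
t=5: Δ0=100001001 Δ1=100001000 | 1Δ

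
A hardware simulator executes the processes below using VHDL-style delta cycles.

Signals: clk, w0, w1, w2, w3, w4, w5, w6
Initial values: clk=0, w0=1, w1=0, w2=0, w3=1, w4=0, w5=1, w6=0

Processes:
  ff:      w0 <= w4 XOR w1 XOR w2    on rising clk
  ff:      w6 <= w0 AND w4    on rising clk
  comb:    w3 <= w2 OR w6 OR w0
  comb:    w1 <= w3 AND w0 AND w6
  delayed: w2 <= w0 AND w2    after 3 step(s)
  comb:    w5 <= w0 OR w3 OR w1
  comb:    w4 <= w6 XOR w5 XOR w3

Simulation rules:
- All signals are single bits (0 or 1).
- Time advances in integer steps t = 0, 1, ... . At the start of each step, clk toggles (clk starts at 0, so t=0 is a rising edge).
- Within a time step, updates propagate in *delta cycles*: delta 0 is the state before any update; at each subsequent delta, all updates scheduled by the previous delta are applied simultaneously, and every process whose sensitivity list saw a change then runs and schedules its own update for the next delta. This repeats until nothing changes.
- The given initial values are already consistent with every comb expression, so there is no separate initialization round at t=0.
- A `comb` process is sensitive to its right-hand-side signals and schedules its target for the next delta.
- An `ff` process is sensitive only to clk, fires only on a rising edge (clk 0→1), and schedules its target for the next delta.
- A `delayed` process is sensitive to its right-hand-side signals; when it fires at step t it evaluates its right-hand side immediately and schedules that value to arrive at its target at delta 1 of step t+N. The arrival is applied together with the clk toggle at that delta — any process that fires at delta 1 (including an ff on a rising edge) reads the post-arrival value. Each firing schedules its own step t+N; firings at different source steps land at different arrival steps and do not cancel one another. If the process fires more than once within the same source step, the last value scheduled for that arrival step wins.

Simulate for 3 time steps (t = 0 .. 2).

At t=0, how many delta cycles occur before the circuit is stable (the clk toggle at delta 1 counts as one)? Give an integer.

5

t=0 Δ0: w2=0 w3=1 clk=0 w5=1 w1=0 w6=0 w4=0 w0=1
  Δ1: clk:0→1
  Δ2: w0:1→0
  Δ3: w3:1→0
  Δ4: w5:1→0, w4:0→1
  Δ5: w4:1→0
  (5Δ to stable)
t=1 Δ0: w2=0 w3=0 clk=1 w5=0 w1=0 w6=0 w4=0 w0=0
  Δ1: clk:1→0
  (1Δ to stable)
t=2 Δ0: w2=0 w3=0 clk=0 w5=0 w1=0 w6=0 w4=0 w0=0
  Δ1: clk:0→1
  (1Δ to stable)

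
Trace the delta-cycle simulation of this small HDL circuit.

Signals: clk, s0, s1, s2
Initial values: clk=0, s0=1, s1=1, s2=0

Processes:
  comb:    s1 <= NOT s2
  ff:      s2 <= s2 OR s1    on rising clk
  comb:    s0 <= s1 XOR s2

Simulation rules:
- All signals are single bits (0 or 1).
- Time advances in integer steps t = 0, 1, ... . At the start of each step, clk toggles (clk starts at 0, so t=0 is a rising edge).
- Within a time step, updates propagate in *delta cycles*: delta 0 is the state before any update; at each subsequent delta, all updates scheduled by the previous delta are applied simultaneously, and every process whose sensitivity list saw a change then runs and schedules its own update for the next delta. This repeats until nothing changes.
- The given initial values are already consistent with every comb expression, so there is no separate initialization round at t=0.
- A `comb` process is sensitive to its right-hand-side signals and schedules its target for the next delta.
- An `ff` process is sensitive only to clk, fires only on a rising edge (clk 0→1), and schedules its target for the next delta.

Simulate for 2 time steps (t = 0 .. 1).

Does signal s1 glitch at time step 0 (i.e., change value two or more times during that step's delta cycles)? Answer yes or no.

no

[bits: s0,s2,clk,s1]
t=0: Δ0=1001 Δ1=1011 Δ2=1111 Δ3=0110 Δ4=1110 | 4Δ
t=1: Δ0=1110 Δ1=1100 | 1Δ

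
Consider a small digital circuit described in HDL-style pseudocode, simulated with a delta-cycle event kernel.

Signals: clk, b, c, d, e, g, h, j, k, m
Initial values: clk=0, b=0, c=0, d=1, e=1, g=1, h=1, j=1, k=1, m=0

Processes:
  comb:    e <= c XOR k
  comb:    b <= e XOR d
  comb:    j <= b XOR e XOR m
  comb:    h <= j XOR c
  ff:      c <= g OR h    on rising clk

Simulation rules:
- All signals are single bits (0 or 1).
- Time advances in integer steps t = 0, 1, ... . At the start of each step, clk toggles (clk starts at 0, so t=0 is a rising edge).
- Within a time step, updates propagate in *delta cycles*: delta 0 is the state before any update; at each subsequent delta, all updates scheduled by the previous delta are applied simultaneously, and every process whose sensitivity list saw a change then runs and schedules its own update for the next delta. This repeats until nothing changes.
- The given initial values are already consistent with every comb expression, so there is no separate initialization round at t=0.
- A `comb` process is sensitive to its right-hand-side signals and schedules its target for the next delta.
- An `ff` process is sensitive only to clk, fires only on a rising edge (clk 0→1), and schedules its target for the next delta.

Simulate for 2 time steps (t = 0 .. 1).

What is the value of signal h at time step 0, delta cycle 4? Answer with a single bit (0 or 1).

[bits: g,b,m,e,d,k,c,j,clk,h]
t=0: Δ0=1001110101 Δ1=1001110111 Δ2=1001111111 Δ3=1000111110 Δ4=1100111010 Δ5=1100111111 Δ6=1100111110 | 6Δ
t=1: Δ0=1100111110 Δ1=1100111100 | 1Δ

0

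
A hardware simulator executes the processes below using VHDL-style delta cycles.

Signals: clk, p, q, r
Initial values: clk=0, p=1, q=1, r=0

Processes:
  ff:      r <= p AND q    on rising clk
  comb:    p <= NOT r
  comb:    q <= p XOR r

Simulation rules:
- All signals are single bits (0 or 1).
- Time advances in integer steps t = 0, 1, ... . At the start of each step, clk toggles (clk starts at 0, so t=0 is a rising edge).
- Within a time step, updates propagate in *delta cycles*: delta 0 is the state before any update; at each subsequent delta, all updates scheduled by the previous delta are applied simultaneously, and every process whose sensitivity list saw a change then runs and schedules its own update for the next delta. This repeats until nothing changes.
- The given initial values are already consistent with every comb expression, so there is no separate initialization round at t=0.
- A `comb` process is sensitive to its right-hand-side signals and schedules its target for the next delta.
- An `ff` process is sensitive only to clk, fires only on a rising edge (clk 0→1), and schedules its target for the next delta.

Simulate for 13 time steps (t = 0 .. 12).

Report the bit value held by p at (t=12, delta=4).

t=0 Δ0: p=1 clk=0 q=1 r=0
  Δ1: clk:0→1
  Δ2: r:0→1
  Δ3: p:1→0, q:1→0
  Δ4: q:0→1
  (4Δ to stable)
t=1 Δ0: p=0 clk=1 q=1 r=1
  Δ1: clk:1→0
  (1Δ to stable)
t=2 Δ0: p=0 clk=0 q=1 r=1
  Δ1: clk:0→1
  Δ2: r:1→0
  Δ3: p:0→1, q:1→0
  Δ4: q:0→1
  (4Δ to stable)
t=3 Δ0: p=1 clk=1 q=1 r=0
  Δ1: clk:1→0
  (1Δ to stable)
t=4 Δ0: p=1 clk=0 q=1 r=0
  Δ1: clk:0→1
  Δ2: r:0→1
  Δ3: p:1→0, q:1→0
  Δ4: q:0→1
  (4Δ to stable)
t=5 Δ0: p=0 clk=1 q=1 r=1
  Δ1: clk:1→0
  (1Δ to stable)
t=6 Δ0: p=0 clk=0 q=1 r=1
  Δ1: clk:0→1
  Δ2: r:1→0
  Δ3: p:0→1, q:1→0
  Δ4: q:0→1
  (4Δ to stable)
t=7 Δ0: p=1 clk=1 q=1 r=0
  Δ1: clk:1→0
  (1Δ to stable)
t=8 Δ0: p=1 clk=0 q=1 r=0
  Δ1: clk:0→1
  Δ2: r:0→1
  Δ3: p:1→0, q:1→0
  Δ4: q:0→1
  (4Δ to stable)
t=9 Δ0: p=0 clk=1 q=1 r=1
  Δ1: clk:1→0
  (1Δ to stable)
t=10 Δ0: p=0 clk=0 q=1 r=1
  Δ1: clk:0→1
  Δ2: r:1→0
  Δ3: p:0→1, q:1→0
  Δ4: q:0→1
  (4Δ to stable)
t=11 Δ0: p=1 clk=1 q=1 r=0
  Δ1: clk:1→0
  (1Δ to stable)
t=12 Δ0: p=1 clk=0 q=1 r=0
  Δ1: clk:0→1
  Δ2: r:0→1
  Δ3: p:1→0, q:1→0
  Δ4: q:0→1
  (4Δ to stable)

0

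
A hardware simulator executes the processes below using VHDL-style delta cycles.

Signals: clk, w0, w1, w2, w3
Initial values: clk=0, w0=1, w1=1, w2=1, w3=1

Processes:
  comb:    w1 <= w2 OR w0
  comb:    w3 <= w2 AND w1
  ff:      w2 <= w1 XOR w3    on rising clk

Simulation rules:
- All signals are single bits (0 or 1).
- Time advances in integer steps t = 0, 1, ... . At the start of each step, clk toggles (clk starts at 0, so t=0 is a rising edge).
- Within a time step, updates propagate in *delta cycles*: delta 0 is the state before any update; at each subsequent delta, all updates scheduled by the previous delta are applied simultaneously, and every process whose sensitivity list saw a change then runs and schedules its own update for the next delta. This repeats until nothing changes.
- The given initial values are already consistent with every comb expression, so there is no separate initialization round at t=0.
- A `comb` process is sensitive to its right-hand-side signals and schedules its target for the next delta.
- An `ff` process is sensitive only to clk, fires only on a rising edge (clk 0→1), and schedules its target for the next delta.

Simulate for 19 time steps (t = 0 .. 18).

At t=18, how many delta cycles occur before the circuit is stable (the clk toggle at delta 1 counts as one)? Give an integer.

3

[bits: clk,w1,w2,w3,w0]
t=0: Δ0=01111 Δ1=11111 Δ2=11011 Δ3=11001 | 3Δ
t=1: Δ0=11001 Δ1=01001 | 1Δ
t=2: Δ0=01001 Δ1=11001 Δ2=11101 Δ3=11111 | 3Δ
t=3: Δ0=11111 Δ1=01111 | 1Δ
t=4: Δ0=01111 Δ1=11111 Δ2=11011 Δ3=11001 | 3Δ
t=5: Δ0=11001 Δ1=01001 | 1Δ
t=6: Δ0=01001 Δ1=11001 Δ2=11101 Δ3=11111 | 3Δ
t=7: Δ0=11111 Δ1=01111 | 1Δ
t=8: Δ0=01111 Δ1=11111 Δ2=11011 Δ3=11001 | 3Δ
t=9: Δ0=11001 Δ1=01001 | 1Δ
t=10: Δ0=01001 Δ1=11001 Δ2=11101 Δ3=11111 | 3Δ
t=11: Δ0=11111 Δ1=01111 | 1Δ
t=12: Δ0=01111 Δ1=11111 Δ2=11011 Δ3=11001 | 3Δ
t=13: Δ0=11001 Δ1=01001 | 1Δ
t=14: Δ0=01001 Δ1=11001 Δ2=11101 Δ3=11111 | 3Δ
t=15: Δ0=11111 Δ1=01111 | 1Δ
t=16: Δ0=01111 Δ1=11111 Δ2=11011 Δ3=11001 | 3Δ
t=17: Δ0=11001 Δ1=01001 | 1Δ
t=18: Δ0=01001 Δ1=11001 Δ2=11101 Δ3=11111 | 3Δ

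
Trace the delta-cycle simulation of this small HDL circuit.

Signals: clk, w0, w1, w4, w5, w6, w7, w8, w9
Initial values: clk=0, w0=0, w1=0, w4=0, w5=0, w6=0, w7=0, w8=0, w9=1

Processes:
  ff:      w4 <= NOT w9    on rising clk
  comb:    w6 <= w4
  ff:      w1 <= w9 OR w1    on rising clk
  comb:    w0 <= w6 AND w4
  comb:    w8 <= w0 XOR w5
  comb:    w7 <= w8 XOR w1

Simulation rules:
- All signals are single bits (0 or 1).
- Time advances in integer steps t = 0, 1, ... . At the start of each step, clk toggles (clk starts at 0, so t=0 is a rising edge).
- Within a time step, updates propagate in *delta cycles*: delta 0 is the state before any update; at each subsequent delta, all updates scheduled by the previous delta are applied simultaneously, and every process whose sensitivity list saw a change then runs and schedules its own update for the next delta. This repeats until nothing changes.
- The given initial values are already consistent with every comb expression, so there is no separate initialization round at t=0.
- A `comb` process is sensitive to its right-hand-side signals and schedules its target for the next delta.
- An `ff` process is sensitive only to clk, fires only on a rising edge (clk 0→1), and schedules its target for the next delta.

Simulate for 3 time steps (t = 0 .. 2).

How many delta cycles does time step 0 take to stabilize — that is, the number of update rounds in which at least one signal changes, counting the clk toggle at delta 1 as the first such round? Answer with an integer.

3

t=0 Δ0: w1=0 w8=0 w9=1 w7=0 w4=0 w5=0 clk=0 w0=0 w6=0
  Δ1: clk:0→1
  Δ2: w1:0→1
  Δ3: w7:0→1
  (3Δ to stable)
t=1 Δ0: w1=1 w8=0 w9=1 w7=1 w4=0 w5=0 clk=1 w0=0 w6=0
  Δ1: clk:1→0
  (1Δ to stable)
t=2 Δ0: w1=1 w8=0 w9=1 w7=1 w4=0 w5=0 clk=0 w0=0 w6=0
  Δ1: clk:0→1
  (1Δ to stable)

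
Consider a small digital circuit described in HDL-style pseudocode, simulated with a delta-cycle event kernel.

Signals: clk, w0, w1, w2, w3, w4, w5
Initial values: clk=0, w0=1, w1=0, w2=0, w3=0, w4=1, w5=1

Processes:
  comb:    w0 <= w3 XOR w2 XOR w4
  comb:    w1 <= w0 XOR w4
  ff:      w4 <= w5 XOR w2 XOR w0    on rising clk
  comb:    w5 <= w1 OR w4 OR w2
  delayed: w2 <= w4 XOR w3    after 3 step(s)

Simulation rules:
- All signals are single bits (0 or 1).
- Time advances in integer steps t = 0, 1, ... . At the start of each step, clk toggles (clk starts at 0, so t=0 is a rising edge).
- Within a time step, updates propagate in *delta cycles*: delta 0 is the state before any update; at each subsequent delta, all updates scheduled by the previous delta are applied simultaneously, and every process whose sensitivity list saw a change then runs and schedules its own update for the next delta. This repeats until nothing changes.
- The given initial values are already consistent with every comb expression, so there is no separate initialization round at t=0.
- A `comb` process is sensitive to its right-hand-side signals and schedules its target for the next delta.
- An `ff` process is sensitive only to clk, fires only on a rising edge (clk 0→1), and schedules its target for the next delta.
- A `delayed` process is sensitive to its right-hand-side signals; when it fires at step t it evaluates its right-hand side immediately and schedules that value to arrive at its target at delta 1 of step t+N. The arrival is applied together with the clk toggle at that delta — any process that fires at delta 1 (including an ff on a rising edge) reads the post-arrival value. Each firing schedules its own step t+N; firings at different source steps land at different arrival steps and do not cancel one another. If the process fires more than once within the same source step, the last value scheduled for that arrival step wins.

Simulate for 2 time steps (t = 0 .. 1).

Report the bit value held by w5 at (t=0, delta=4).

t=0 Δ0: w3=0 w2=0 w1=0 w4=1 clk=0 w0=1 w5=1
  Δ1: clk:0→1
  Δ2: w4:1→0
  Δ3: w1:0→1, w0:1→0, w5:1→0
  Δ4: w1:1→0, w5:0→1
  Δ5: w5:1→0
  (5Δ to stable)
t=1 Δ0: w3=0 w2=0 w1=0 w4=0 clk=1 w0=0 w5=0
  Δ1: clk:1→0
  (1Δ to stable)

1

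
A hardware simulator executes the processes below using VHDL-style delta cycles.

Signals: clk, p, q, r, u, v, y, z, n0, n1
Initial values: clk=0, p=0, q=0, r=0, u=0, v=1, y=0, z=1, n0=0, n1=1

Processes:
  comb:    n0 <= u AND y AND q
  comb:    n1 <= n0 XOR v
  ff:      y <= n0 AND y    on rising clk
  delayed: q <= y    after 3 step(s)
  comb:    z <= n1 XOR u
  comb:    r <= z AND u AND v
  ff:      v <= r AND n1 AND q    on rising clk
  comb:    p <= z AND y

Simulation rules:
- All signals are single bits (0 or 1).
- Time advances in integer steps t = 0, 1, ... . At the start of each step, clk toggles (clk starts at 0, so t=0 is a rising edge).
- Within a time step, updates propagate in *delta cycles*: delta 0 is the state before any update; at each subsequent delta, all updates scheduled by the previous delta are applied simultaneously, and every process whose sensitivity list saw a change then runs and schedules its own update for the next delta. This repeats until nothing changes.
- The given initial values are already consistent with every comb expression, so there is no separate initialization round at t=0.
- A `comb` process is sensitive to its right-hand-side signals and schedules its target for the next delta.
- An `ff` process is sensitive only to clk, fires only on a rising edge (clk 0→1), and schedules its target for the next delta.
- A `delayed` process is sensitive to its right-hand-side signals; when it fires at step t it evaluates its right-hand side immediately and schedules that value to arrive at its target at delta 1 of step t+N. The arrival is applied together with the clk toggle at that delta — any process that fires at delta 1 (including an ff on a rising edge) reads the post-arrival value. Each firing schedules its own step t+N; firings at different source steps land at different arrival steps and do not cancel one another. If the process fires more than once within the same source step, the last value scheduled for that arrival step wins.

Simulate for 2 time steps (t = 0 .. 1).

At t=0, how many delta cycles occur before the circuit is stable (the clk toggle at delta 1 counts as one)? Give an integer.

[bits: n1,q,n0,p,y,u,z,r,v,clk]
t=0: Δ0=1000001010 Δ1=1000001011 Δ2=1000001001 Δ3=0000001001 Δ4=0000000001 | 4Δ
t=1: Δ0=0000000001 Δ1=0000000000 | 1Δ

4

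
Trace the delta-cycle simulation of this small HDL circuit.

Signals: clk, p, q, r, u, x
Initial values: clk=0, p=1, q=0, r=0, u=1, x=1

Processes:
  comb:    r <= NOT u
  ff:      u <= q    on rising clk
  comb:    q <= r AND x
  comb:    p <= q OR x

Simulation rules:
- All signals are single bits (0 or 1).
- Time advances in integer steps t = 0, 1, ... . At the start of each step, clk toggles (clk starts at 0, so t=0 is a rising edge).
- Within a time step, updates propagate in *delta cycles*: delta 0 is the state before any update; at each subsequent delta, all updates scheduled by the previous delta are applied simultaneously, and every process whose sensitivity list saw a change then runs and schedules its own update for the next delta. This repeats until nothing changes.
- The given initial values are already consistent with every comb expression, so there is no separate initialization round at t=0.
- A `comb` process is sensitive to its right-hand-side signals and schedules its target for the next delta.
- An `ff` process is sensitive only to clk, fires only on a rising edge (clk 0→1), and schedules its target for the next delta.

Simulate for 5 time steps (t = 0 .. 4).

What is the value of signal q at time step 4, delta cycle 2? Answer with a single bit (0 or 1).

0

t0.Δ0 p=1 x=1 u=1 q=0 r=0 clk=0
t0.Δ1 p=1 x=1 u=1 q=0 r=0 clk=1
t0.Δ2 p=1 x=1 u=0 q=0 r=0 clk=1
t0.Δ3 p=1 x=1 u=0 q=0 r=1 clk=1
t0.Δ4 p=1 x=1 u=0 q=1 r=1 clk=1
t1.Δ0 p=1 x=1 u=0 q=1 r=1 clk=1
t1.Δ1 p=1 x=1 u=0 q=1 r=1 clk=0
t2.Δ0 p=1 x=1 u=0 q=1 r=1 clk=0
t2.Δ1 p=1 x=1 u=0 q=1 r=1 clk=1
t2.Δ2 p=1 x=1 u=1 q=1 r=1 clk=1
t2.Δ3 p=1 x=1 u=1 q=1 r=0 clk=1
t2.Δ4 p=1 x=1 u=1 q=0 r=0 clk=1
t3.Δ0 p=1 x=1 u=1 q=0 r=0 clk=1
t3.Δ1 p=1 x=1 u=1 q=0 r=0 clk=0
t4.Δ0 p=1 x=1 u=1 q=0 r=0 clk=0
t4.Δ1 p=1 x=1 u=1 q=0 r=0 clk=1
t4.Δ2 p=1 x=1 u=0 q=0 r=0 clk=1
t4.Δ3 p=1 x=1 u=0 q=0 r=1 clk=1
t4.Δ4 p=1 x=1 u=0 q=1 r=1 clk=1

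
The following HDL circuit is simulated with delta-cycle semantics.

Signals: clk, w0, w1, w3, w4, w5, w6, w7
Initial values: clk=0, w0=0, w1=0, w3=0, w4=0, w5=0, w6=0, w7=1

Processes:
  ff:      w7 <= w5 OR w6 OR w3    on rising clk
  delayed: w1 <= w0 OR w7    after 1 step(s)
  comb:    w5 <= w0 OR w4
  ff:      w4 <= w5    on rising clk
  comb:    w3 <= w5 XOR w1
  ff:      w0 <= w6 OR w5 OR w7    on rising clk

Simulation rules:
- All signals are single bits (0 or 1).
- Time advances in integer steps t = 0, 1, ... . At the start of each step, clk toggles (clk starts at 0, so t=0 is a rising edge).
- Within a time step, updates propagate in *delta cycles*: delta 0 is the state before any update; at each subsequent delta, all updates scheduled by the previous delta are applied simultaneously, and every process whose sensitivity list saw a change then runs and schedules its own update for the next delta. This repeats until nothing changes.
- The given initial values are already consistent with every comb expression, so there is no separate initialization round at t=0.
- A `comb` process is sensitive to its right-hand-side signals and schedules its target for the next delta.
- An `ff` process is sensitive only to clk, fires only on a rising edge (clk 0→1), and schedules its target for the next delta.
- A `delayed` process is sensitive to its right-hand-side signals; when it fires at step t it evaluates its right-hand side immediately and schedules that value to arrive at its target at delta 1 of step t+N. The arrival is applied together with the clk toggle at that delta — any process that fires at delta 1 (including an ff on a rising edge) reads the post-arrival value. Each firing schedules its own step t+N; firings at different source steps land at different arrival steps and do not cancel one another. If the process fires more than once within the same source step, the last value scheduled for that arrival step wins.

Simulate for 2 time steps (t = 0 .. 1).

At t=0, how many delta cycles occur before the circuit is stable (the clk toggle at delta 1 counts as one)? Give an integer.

t0.Δ0 w7=1 clk=0 w5=0 w4=0 w1=0 w0=0 w6=0 w3=0
t0.Δ1 w7=1 clk=1 w5=0 w4=0 w1=0 w0=0 w6=0 w3=0
t0.Δ2 w7=0 clk=1 w5=0 w4=0 w1=0 w0=1 w6=0 w3=0
t0.Δ3 w7=0 clk=1 w5=1 w4=0 w1=0 w0=1 w6=0 w3=0
t0.Δ4 w7=0 clk=1 w5=1 w4=0 w1=0 w0=1 w6=0 w3=1
t1.Δ0 w7=0 clk=1 w5=1 w4=0 w1=0 w0=1 w6=0 w3=1
t1.Δ1 w7=0 clk=0 w5=1 w4=0 w1=1 w0=1 w6=0 w3=1
t1.Δ2 w7=0 clk=0 w5=1 w4=0 w1=1 w0=1 w6=0 w3=0

4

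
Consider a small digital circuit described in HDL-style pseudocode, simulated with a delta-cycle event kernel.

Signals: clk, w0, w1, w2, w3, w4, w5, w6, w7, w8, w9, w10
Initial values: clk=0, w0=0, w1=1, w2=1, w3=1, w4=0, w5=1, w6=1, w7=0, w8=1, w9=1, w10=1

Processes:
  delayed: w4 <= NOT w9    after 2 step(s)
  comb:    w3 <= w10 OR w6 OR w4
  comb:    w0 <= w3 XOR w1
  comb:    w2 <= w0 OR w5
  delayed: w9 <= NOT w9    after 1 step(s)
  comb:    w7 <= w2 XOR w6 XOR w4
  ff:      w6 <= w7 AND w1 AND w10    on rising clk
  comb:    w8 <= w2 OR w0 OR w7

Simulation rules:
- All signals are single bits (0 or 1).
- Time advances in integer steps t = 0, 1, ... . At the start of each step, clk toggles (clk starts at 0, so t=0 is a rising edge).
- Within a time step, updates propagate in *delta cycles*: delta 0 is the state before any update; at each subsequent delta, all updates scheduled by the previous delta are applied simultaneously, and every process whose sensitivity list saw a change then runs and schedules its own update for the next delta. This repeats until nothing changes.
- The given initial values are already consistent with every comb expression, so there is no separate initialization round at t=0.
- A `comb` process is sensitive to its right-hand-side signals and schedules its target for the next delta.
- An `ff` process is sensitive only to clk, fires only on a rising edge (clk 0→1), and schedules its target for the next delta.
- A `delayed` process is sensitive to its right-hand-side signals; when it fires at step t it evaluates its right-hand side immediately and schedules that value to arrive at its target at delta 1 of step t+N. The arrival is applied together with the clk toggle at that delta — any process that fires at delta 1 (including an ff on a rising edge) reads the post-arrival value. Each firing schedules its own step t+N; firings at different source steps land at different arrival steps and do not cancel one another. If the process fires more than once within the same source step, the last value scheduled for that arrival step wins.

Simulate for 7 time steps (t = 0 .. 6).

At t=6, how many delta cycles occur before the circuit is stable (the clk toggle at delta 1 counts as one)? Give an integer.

3

t0.Δ0 w4=0 w0=0 w5=1 w7=0 clk=0 w1=1 w10=1 w9=1 w3=1 w6=1 w2=1 w8=1
t0.Δ1 w4=0 w0=0 w5=1 w7=0 clk=1 w1=1 w10=1 w9=1 w3=1 w6=1 w2=1 w8=1
t0.Δ2 w4=0 w0=0 w5=1 w7=0 clk=1 w1=1 w10=1 w9=1 w3=1 w6=0 w2=1 w8=1
t0.Δ3 w4=0 w0=0 w5=1 w7=1 clk=1 w1=1 w10=1 w9=1 w3=1 w6=0 w2=1 w8=1
t1.Δ0 w4=0 w0=0 w5=1 w7=1 clk=1 w1=1 w10=1 w9=1 w3=1 w6=0 w2=1 w8=1
t1.Δ1 w4=0 w0=0 w5=1 w7=1 clk=0 w1=1 w10=1 w9=1 w3=1 w6=0 w2=1 w8=1
t2.Δ0 w4=0 w0=0 w5=1 w7=1 clk=0 w1=1 w10=1 w9=1 w3=1 w6=0 w2=1 w8=1
t2.Δ1 w4=0 w0=0 w5=1 w7=1 clk=1 w1=1 w10=1 w9=1 w3=1 w6=0 w2=1 w8=1
t2.Δ2 w4=0 w0=0 w5=1 w7=1 clk=1 w1=1 w10=1 w9=1 w3=1 w6=1 w2=1 w8=1
t2.Δ3 w4=0 w0=0 w5=1 w7=0 clk=1 w1=1 w10=1 w9=1 w3=1 w6=1 w2=1 w8=1
t3.Δ0 w4=0 w0=0 w5=1 w7=0 clk=1 w1=1 w10=1 w9=1 w3=1 w6=1 w2=1 w8=1
t3.Δ1 w4=0 w0=0 w5=1 w7=0 clk=0 w1=1 w10=1 w9=1 w3=1 w6=1 w2=1 w8=1
t4.Δ0 w4=0 w0=0 w5=1 w7=0 clk=0 w1=1 w10=1 w9=1 w3=1 w6=1 w2=1 w8=1
t4.Δ1 w4=0 w0=0 w5=1 w7=0 clk=1 w1=1 w10=1 w9=1 w3=1 w6=1 w2=1 w8=1
t4.Δ2 w4=0 w0=0 w5=1 w7=0 clk=1 w1=1 w10=1 w9=1 w3=1 w6=0 w2=1 w8=1
t4.Δ3 w4=0 w0=0 w5=1 w7=1 clk=1 w1=1 w10=1 w9=1 w3=1 w6=0 w2=1 w8=1
t5.Δ0 w4=0 w0=0 w5=1 w7=1 clk=1 w1=1 w10=1 w9=1 w3=1 w6=0 w2=1 w8=1
t5.Δ1 w4=0 w0=0 w5=1 w7=1 clk=0 w1=1 w10=1 w9=1 w3=1 w6=0 w2=1 w8=1
t6.Δ0 w4=0 w0=0 w5=1 w7=1 clk=0 w1=1 w10=1 w9=1 w3=1 w6=0 w2=1 w8=1
t6.Δ1 w4=0 w0=0 w5=1 w7=1 clk=1 w1=1 w10=1 w9=1 w3=1 w6=0 w2=1 w8=1
t6.Δ2 w4=0 w0=0 w5=1 w7=1 clk=1 w1=1 w10=1 w9=1 w3=1 w6=1 w2=1 w8=1
t6.Δ3 w4=0 w0=0 w5=1 w7=0 clk=1 w1=1 w10=1 w9=1 w3=1 w6=1 w2=1 w8=1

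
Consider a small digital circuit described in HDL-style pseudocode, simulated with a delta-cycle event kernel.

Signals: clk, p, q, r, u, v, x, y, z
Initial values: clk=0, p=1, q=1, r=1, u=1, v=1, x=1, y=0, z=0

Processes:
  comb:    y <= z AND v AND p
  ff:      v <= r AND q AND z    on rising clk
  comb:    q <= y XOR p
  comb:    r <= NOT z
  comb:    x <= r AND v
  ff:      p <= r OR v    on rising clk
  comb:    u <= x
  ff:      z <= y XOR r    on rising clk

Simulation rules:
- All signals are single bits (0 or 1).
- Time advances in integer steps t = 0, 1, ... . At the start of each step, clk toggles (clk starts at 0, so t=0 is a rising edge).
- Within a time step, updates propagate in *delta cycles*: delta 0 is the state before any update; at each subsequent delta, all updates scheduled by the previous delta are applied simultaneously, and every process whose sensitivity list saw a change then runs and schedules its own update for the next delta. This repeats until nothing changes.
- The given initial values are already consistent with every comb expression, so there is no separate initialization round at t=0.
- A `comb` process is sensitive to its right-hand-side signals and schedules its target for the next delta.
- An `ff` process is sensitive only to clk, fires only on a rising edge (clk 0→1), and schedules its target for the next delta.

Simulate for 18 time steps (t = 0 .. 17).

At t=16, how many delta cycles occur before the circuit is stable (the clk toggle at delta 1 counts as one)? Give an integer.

3

[bits: p,x,r,clk,v,q,z,y,u]
t=0: Δ0=111011001 Δ1=111111001 Δ2=111101101 Δ3=100101101 Δ4=100101100 | 4Δ
t=1: Δ0=100101100 Δ1=100001100 | 1Δ
t=2: Δ0=100001100 Δ1=100101100 Δ2=000101000 Δ3=001100000 | 3Δ
t=3: Δ0=001100000 Δ1=001000000 | 1Δ
t=4: Δ0=001000000 Δ1=001100000 Δ2=101100100 Δ3=100101100 | 3Δ
t=5: Δ0=100101100 Δ1=100001100 | 1Δ
t=6: Δ0=100001100 Δ1=100101100 Δ2=000101000 Δ3=001100000 | 3Δ
t=7: Δ0=001100000 Δ1=001000000 | 1Δ
t=8: Δ0=001000000 Δ1=001100000 Δ2=101100100 Δ3=100101100 | 3Δ
t=9: Δ0=100101100 Δ1=100001100 | 1Δ
t=10: Δ0=100001100 Δ1=100101100 Δ2=000101000 Δ3=001100000 | 3Δ
t=11: Δ0=001100000 Δ1=001000000 | 1Δ
t=12: Δ0=001000000 Δ1=001100000 Δ2=101100100 Δ3=100101100 | 3Δ
t=13: Δ0=100101100 Δ1=100001100 | 1Δ
t=14: Δ0=100001100 Δ1=100101100 Δ2=000101000 Δ3=001100000 | 3Δ
t=15: Δ0=001100000 Δ1=001000000 | 1Δ
t=16: Δ0=001000000 Δ1=001100000 Δ2=101100100 Δ3=100101100 | 3Δ
t=17: Δ0=100101100 Δ1=100001100 | 1Δ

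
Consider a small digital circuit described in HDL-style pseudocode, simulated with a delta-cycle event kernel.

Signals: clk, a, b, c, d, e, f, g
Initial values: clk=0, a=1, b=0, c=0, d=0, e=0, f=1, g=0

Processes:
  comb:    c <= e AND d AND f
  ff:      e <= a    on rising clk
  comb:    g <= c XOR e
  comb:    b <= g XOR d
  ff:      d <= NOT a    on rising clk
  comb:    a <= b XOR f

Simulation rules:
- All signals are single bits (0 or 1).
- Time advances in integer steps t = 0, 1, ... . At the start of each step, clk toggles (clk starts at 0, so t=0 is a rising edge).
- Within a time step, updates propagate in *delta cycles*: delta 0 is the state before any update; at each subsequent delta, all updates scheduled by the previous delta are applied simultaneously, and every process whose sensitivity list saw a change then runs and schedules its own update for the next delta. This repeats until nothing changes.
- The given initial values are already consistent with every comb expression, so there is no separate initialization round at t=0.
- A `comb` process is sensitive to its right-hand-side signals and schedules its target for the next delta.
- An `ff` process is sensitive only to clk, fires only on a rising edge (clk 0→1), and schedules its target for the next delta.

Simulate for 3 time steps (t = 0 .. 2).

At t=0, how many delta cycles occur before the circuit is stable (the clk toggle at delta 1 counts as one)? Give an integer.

5

[bits: f,d,c,a,e,b,g,clk]
t=0: Δ0=10010000 Δ1=10010001 Δ2=10011001 Δ3=10011011 Δ4=10011111 Δ5=10001111 | 5Δ
t=1: Δ0=10001111 Δ1=10001110 | 1Δ
t=2: Δ0=10001110 Δ1=10001111 Δ2=11000111 Δ3=11000001 Δ4=11010101 Δ5=11000101 | 5Δ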